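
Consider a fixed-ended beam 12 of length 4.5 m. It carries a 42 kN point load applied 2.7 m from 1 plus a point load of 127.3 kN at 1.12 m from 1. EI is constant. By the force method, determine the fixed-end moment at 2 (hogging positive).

Release both end moments; the primary structure is a simply-supported span 12 with redundants M_1 and M_2.
End rotations of the released simple span under the applied load (×1/EI):
  at 1: point load 42 at a = 2.7: Pab(L + b)/(6LEI) = 47.63/EI
  at 2: point load 42 at a = 2.7: Pab(L + a)/(6LEI) = 54.43/EI
  at 1: point load 127.3 at a = 1.12: Pab(L + b)/(6LEI) = 140.6/EI
  at 2: point load 127.3 at a = 1.12: Pab(L + a)/(6LEI) = 100.3/EI
  θ_10 = 188.3/EI,  θ_20 = 154.7/EI
Flexibility coefficients: a unit moment at one end gives L/(3EI) there and L/(6EI) at the far end, so f₁₁ = f₂₂ = 1.5/EI and f₁₂ = f₂₁ = 0.75/EI.
Compatibility — zero rotation at each built-in end:
  1.5 M_1 + 0.75 M_2 = 188.3
  0.75 M_1 + 1.5 M_2 = 154.7
Solving the pair gives M_1 = 98.58 kN·m and M_2 = 53.87 kN·m (hogging).

M_2 = 53.87 kN·m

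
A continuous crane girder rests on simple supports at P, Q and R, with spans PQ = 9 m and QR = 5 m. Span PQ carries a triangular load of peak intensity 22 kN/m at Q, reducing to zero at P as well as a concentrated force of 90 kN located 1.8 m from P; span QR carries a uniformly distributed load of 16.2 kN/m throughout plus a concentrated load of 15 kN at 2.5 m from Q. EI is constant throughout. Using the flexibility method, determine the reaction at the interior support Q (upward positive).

Take M_Q as the redundant. Released structure: two simple spans PQ and QR with a hinge at Q.
Rotations at Q on the released spans (each span's end-slope, ×1/EI):
  span PQ: triangular load, peak 22: w₀L³/(45EI) = 356.4/EI
  span PQ: point load 90 at a = 1.8: Pab(L + a)/(6LEI) = 233.3/EI
  span QR: UDL 16.2: wL³/(24EI) = 84.38/EI
  span QR: point load 15 at a = 2.5: Pab(L + b)/(6LEI) = 23.44/EI
  relative rotation θ_0 = (589.7 + 107.8)/EI = 697.5/EI
A unit hogging moment at Q produces rotation L₁/(3EI) + L₂/(3EI) = 4.667/EI.
Compatibility: M_Q·(L₁+L₂)/(3EI) = θ_0, giving M_Q = 149.5 kN·m (hogging).
Span PQ, ΣM about P with M_Q applied at Q: R_Q^{PQ}·9 = 756 + 149.5, so R_Q^{PQ} = 100.6 kN and R_P = 189 − 100.6 = 88.39 kN.
Span QR, ΣM about R: R_Q^{QR}·5 = 240 + 149.5, so R_Q^{QR} = 77.89 kN and R_R = 96 − 77.89 = 18.11 kN.
R_Q = 100.6 + 77.89 = 178.5 kN.

R_Q = 178.5 kN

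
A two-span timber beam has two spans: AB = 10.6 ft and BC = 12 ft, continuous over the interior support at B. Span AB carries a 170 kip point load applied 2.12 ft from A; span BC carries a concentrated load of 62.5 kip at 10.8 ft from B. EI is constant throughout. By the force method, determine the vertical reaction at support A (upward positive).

R_A = 126.5 kip

Release continuity at B by inserting a hinge; the redundant is the internal moment M_B. The primary structure is two simply-supported spans AB and BC.
Rotations at B on the released spans (each span's end-slope, ×1/EI):
  span AB: point load 170 at a = 2.12: Pab(L + a)/(6LEI) = 611.2/EI
  span BC: point load 62.5 at a = 10.8: Pab(L + b)/(6LEI) = 148.5/EI
  relative rotation θ_0 = (611.2 + 148.5)/EI = 759.7/EI
A unit hogging moment at B produces rotation L₁/(3EI) + L₂/(3EI) = 7.533/EI.
Slope continuity at B: θ_0 = M_B·7.533/EI, so M_B = 759.7/7.533 = 100.9 kip·ft (hogging).
Span AB, ΣM about A with M_B applied at B: R_B^{AB}·10.6 = 360.4 + 100.9, so R_B^{AB} = 43.51 kip and R_A = 170 − 43.51 = 126.5 kip.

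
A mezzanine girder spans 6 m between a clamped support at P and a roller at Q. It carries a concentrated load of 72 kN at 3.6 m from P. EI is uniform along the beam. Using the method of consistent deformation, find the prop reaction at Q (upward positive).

R_Q = 31.1 kN

Take the reaction at Q as the redundant and release it; the primary structure is a cantilever fixed at P.
Primary-structure tip deflection at Q by superposition:
  point load 72 at a = 3.6: Pa²(3L − a)/(6EI) = 2239/EI
Tip deflection under a unit load at Q: L³/(3EI) = 72/EI.
Compatibility at Q: δ_0 − R_Q·δ_{QQ} = 0, so R_Q = 2239/72 = 31.1 kN.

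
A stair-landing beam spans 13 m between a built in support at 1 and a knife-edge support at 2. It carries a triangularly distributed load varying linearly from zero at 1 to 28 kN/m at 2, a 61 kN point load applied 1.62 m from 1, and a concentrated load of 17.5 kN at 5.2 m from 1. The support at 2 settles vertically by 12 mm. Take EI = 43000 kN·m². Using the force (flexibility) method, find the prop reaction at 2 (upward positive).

R_2 = 104.4 kN

Release the roller at 2. Primary structure: cantilever fixed at 1.
Deflection at 2 on the released cantilever, summing each load's contribution:
  triangular load, peak 28 at the free end: 11w₀L⁴/(120EI) = 73307/EI
  point load 61 at a = 1.62: Pa²(3L − a)/(6EI) = 997.4/EI
  point load 17.5 at a = 5.2: Pa²(3L − a)/(6EI) = 2666/EI
  δ_0 = 76970/EI
Flexibility coefficient — unit upward force at 2: δ_{22} = L³/(3EI) = 732.3/EI.
With EI = 43000 kN·m²: δ_0 = 1.79 m and δ_{22} = 0.017031 m/kN.
Compatibility — the beam at 2 must follow the support down by 0.012 m: δ_0 − R_2·δ_{22} = 0.012, so R_2 = (1.79 − 0.012)/0.017031 = 104.4 kN.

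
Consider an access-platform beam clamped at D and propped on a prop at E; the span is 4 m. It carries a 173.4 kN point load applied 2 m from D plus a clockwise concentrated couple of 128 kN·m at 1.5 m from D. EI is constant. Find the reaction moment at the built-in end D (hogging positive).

Choose R_E as the redundant. The primary structure is the cantilever fixed at D.
Downward deflection at the released point E due to the loads:
  point load 173.4 at a = 2: Pa²(3L − a)/(6EI) = 1156/EI
  clockwise couple 128 at a = 1.5: M₀a(2L − a)/(2EI) = 624/EI
  δ_0 = 1780/EI
Tip deflection under a unit load at E: L³/(3EI) = 21.33/EI.
The prop prevents deflection at E: R_E = δ_0/δ_{EE} = 1780/21.33 = 83.44 kN.
Moment equilibrium about D: M_D = Σ(load moments about D) − R_E·L = 474.8 − 83.44×4 = 141.1 kN·m.

M_D = 141.1 kN·m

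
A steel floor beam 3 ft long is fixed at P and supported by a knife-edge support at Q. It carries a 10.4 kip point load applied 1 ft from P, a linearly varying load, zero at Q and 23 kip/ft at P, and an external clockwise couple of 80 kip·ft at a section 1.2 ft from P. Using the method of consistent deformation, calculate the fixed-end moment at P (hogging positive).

M_P = 22.78 kip·ft

Take the reaction at Q as the redundant and release it; the primary structure is a cantilever fixed at P.
Primary-structure tip deflection at Q by superposition:
  point load 10.4 at a = 1: Pa²(3L − a)/(6EI) = 13.87/EI
  triangular load, peak 23 at the fixed end: w₀L⁴/(30EI) = 62.1/EI
  clockwise couple 80 at a = 1.2: M₀a(2L − a)/(2EI) = 230.4/EI
  δ_0 = 306.4/EI
Flexibility coefficient — unit upward force at Q: δ_{QQ} = L³/(3EI) = 9/EI.
Compatibility at Q: δ_0 − R_Q·δ_{QQ} = 0, so R_Q = 306.4/9 = 34.04 kip.
Moment equilibrium about P: M_P = Σ(load moments about P) − R_Q·L = 124.9 − 34.04×3 = 22.78 kip·ft.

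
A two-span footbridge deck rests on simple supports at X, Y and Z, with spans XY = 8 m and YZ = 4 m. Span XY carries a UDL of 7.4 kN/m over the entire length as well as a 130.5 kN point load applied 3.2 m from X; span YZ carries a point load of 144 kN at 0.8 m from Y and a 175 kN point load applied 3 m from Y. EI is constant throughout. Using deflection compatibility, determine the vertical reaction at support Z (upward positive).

R_Z = 107.2 kN

Insert a hinge at Y; M_Y is the redundant, and each span becomes simply supported.
Discontinuity in slope at Y on the released structure — sum the simple-span end rotations:
  span XY: UDL 7.4: wL³/(24EI) = 157.9/EI
  span XY: point load 130.5 at a = 3.2: Pab(L + a)/(6LEI) = 467.7/EI
  span YZ: point load 144 at a = 0.8: Pab(L + b)/(6LEI) = 110.6/EI
  span YZ: point load 175 at a = 3: Pab(L + b)/(6LEI) = 109.4/EI
  relative rotation θ_0 = (625.6 + 220)/EI = 845.5/EI
A unit hogging moment at Y produces rotation L₁/(3EI) + L₂/(3EI) = 4/EI.
Compatibility: M_Y·(L₁+L₂)/(3EI) = θ_0, giving M_Y = 211.4 kN·m (hogging).
Span YZ, ΣM about Z: R_Y^{YZ}·4 = 635.8 + 211.4, so R_Y^{YZ} = 211.8 kN and R_Z = 319 − 211.8 = 107.2 kN.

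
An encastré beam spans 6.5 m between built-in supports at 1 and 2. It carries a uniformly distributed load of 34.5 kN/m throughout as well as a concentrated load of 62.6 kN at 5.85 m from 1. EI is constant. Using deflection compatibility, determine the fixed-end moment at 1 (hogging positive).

M_1 = 125.1 kN·m

Release both end moments; the primary structure is a simply-supported span 12 with redundants M_1 and M_2.
On the primary (simply-supported) span, the end slopes from the loading are:
  at 1: UDL 34.5: wL³/(24EI) = 394.8/EI
  at 2: UDL 34.5: wL³/(24EI) = 394.8/EI
  at 1: point load 62.6 at a = 5.85: Pab(L + b)/(6LEI) = 43.64/EI
  at 2: point load 62.6 at a = 5.85: Pab(L + a)/(6LEI) = 75.38/EI
  θ_10 = 438.4/EI,  θ_20 = 470.2/EI
Flexibility coefficients: a unit moment at one end gives L/(3EI) there and L/(6EI) at the far end, so f₁₁ = f₂₂ = 2.167/EI and f₁₂ = f₂₁ = 1.083/EI.
Compatibility — zero rotation at each built-in end:
  2.167 M_1 + 1.083 M_2 = 438.4
  1.083 M_1 + 2.167 M_2 = 470.2
Solving the pair gives M_1 = 125.1 kN·m and M_2 = 154.4 kN·m (hogging).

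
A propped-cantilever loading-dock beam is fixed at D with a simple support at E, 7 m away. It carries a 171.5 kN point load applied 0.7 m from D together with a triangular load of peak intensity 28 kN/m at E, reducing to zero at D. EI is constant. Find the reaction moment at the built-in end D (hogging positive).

M_D = 182.7 kN·m

Take the reaction at E as the redundant and release it; the primary structure is a cantilever fixed at D.
Free-end deflection of the primary structure under the applied loading (downward +):
  point load 171.5 at a = 0.7: Pa²(3L − a)/(6EI) = 284.3/EI
  triangular load, peak 28 at the free end: 11w₀L⁴/(120EI) = 6163/EI
  δ_0 = 6447/EI
Flexibility coefficient — unit upward force at E: δ_{EE} = L³/(3EI) = 114.3/EI.
Compatibility at E: δ_0 − R_E·δ_{EE} = 0, so R_E = 6447/114.3 = 56.39 kN.
Moment equilibrium about D: M_D = Σ(load moments about D) − R_E·L = 577.4 − 56.39×7 = 182.7 kN·m.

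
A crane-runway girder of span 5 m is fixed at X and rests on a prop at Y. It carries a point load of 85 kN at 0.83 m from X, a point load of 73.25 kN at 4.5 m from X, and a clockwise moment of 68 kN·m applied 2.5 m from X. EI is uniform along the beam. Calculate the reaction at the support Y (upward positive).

R_Y = 80.92 kN

Remove the prop at Y; the released (primary) structure is a cantilever built in at X.
Free-end deflection of the primary structure under the applied loading (downward +):
  point load 85 at a = 0.83: Pa²(3L − a)/(6EI) = 138.3/EI
  point load 73.25 at a = 4.5: Pa²(3L − a)/(6EI) = 2596/EI
  clockwise couple 68 at a = 2.5: M₀a(2L − a)/(2EI) = 637.5/EI
  δ_0 = 3372/EI
Flexibility coefficient — unit upward force at Y: δ_{YY} = L³/(3EI) = 41.67/EI.
The prop prevents deflection at Y: R_Y = δ_0/δ_{YY} = 3372/41.67 = 80.92 kN.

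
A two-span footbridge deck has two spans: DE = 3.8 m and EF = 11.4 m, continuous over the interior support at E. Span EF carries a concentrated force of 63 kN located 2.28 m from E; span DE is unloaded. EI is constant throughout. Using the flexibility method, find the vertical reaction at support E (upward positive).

Take M_E as the redundant. Released structure: two simple spans DE and EF with a hinge at E.
Discontinuity in slope at E on the released structure — sum the simple-span end rotations:
  span EF: point load 63 at a = 2.28: Pab(L + b)/(6LEI) = 393/EI
  relative rotation θ_0 = (0 + 393)/EI = 393/EI
A unit hogging moment at E produces rotation L₁/(3EI) + L₂/(3EI) = 5.067/EI.
Compatibility: M_E·(L₁+L₂)/(3EI) = θ_0, giving M_E = 77.57 kN·m (hogging).
Span DE, ΣM about D with M_E applied at E: R_E^{DE}·3.8 = 0 + 77.57, so R_E^{DE} = 20.41 kN and R_D = 0 − 20.41 = -20.41 kN.
Span EF, ΣM about F: R_E^{EF}·11.4 = 574.6 + 77.57, so R_E^{EF} = 57.2 kN and R_F = 63 − 57.2 = 5.796 kN.
R_E = 20.41 + 57.2 = 77.62 kN.

R_E = 77.62 kN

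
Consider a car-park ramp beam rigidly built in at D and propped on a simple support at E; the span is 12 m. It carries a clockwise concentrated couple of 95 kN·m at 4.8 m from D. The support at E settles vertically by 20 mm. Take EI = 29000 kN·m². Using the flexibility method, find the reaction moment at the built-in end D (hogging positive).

M_D = 15.88 kN·m

Release the roller at E. Primary structure: cantilever fixed at D.
Deflection at E on the released cantilever, summing each load's contribution:
  clockwise couple 95 at a = 4.8: M₀a(2L − a)/(2EI) = 4378/EI
Flexibility coefficient — unit upward force at E: δ_{EE} = L³/(3EI) = 576/EI.
With EI = 29000 kN·m²: δ_0 = 0.15095 m and δ_{EE} = 0.019862 m/kN.
Compatibility — the beam at E must follow the support down by 0.02 m: δ_0 − R_E·δ_{EE} = 0.02, so R_E = (0.15095 − 0.02)/0.019862 = 6.593 kN.
Moment equilibrium about D: M_D = Σ(load moments about D) − R_E·L = 95 − 6.593×12 = 15.88 kN·m.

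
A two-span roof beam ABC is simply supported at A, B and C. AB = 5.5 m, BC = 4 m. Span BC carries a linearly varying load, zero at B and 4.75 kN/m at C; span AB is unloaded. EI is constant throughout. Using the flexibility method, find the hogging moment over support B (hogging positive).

Release continuity at B by inserting a hinge; the redundant is the internal moment M_B. The primary structure is two simply-supported spans AB and BC.
End slopes at the hinge B, treating each span as simply supported:
  span BC: triangular load, peak 4.75: 7w₀L³/(360EI) = 5.911/EI
  relative rotation θ_0 = (0 + 5.911)/EI = 5.911/EI
A unit hogging moment at B produces rotation L₁/(3EI) + L₂/(3EI) = 3.167/EI.
Compatibility: M_B·(L₁+L₂)/(3EI) = θ_0, giving M_B = 1.867 kN·m (hogging).

M_B = 1.867 kN·m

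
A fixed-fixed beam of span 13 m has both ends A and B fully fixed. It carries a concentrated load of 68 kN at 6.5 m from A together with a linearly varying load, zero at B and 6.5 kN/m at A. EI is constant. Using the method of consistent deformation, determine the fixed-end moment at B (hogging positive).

M_B = 147.1 kN·m

Take the two fixed-end moments M_A, M_B as redundants; the released structure is the simple span AB.
On the primary (simply-supported) span, the end slopes from the loading are:
  at A: point load 68 at a = 6.5: Pab(L + b)/(6LEI) = 718.2/EI
  at B: point load 68 at a = 6.5: Pab(L + a)/(6LEI) = 718.2/EI
  at A: triangular load, peak 6.5: w₀L³/(45EI) = 317.3/EI
  at B: triangular load, peak 6.5: 7w₀L³/(360EI) = 277.7/EI
  θ_A0 = 1036/EI,  θ_B0 = 995.9/EI
Flexibility coefficients: a unit moment at one end gives L/(3EI) there and L/(6EI) at the far end, so f₁₁ = f₂₂ = 4.333/EI and f₁₂ = f₂₁ = 2.167/EI.
Compatibility — zero rotation at each built-in end:
  4.333 M_A + 2.167 M_B = 1036
  2.167 M_A + 4.333 M_B = 995.9
Solving the pair gives M_A = 165.4 kN·m and M_B = 147.1 kN·m (hogging).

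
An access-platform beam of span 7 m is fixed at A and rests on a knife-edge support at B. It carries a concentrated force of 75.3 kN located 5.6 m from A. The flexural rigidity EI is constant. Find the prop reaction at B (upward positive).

Choose R_B as the redundant. The primary structure is the cantilever fixed at A.
Primary-structure tip deflection at B by superposition:
  point load 75.3 at a = 5.6: Pa²(3L − a)/(6EI) = 6061/EI
Flexibility coefficient — unit upward force at B: δ_{BB} = L³/(3EI) = 114.3/EI.
Compatibility at B: δ_0 − R_B·δ_{BB} = 0, so R_B = 6061/114.3 = 53.01 kN.

R_B = 53.01 kN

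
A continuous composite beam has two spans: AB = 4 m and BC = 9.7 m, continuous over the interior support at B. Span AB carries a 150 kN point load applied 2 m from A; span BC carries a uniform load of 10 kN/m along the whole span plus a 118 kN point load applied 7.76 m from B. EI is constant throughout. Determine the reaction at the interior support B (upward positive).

R_B = 215.6 kN

Insert a hinge at B; M_B is the redundant, and each span becomes simply supported.
End slopes at the hinge B, treating each span as simply supported:
  span AB: point load 150 at a = 2: Pab(L + a)/(6LEI) = 150/EI
  span BC: UDL 10: wL³/(24EI) = 380.3/EI
  span BC: point load 118 at a = 7.76: Pab(L + b)/(6LEI) = 355.3/EI
  relative rotation θ_0 = (150 + 735.6)/EI = 885.6/EI
A unit hogging moment at B produces rotation L₁/(3EI) + L₂/(3EI) = 4.567/EI.
Compatibility: M_B·(L₁+L₂)/(3EI) = θ_0, giving M_B = 193.9 kN·m (hogging).
Span AB, ΣM about A with M_B applied at B: R_B^{AB}·4 = 300 + 193.9, so R_B^{AB} = 123.5 kN and R_A = 150 − 123.5 = 26.52 kN.
Span BC, ΣM about C: R_B^{BC}·9.7 = 699.4 + 193.9, so R_B^{BC} = 92.09 kN and R_C = 215 − 92.09 = 122.9 kN.
R_B = 123.5 + 92.09 = 215.6 kN.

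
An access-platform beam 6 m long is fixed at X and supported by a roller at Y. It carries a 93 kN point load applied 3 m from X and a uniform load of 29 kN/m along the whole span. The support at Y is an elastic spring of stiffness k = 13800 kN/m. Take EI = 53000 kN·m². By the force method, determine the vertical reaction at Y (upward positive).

Choose R_Y as the redundant. The primary structure is the cantilever fixed at X.
Downward deflection at the released point Y due to the loads:
  point load 93 at a = 3: Pa²(3L − a)/(6EI) = 2092/EI
  UDL 29: wL⁴/(8EI) = 4698/EI
  δ_0 = 6790/EI
Tip deflection under a unit load at Y: L³/(3EI) = 72/EI.
With EI = 53000 kN·m²: δ_0 = 0.12812 m and δ_{YY} = 0.001358 m/kN.
Compatibility — the spring shortens by R_Y/k under the reaction it provides: δ_0 − R_Y·δ_{YY} = R_Y/k. With 1/k = 0.000072 m/kN, R_Y = δ_0 / (δ_{YY} + 1/k) = 0.12812 / (0.001358 + 0.000072) = 89.54 kN.

R_Y = 89.54 kN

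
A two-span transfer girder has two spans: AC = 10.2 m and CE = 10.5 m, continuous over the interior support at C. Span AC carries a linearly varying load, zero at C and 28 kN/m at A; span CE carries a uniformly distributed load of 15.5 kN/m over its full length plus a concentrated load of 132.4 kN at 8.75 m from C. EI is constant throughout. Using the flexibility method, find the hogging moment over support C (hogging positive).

M_C = 249.2 kN·m

Insert a hinge at C; M_C is the redundant, and each span becomes simply supported.
End slopes at the hinge C, treating each span as simply supported:
  span AC: triangular load, peak 28: 7w₀L³/(360EI) = 577.8/EI
  span CE: UDL 15.5: wL³/(24EI) = 747.6/EI
  span CE: point load 132.4 at a = 8.75: Pab(L + b)/(6LEI) = 394.2/EI
  relative rotation θ_0 = (577.8 + 1142)/EI = 1720/EI
A unit hogging moment at C produces rotation L₁/(3EI) + L₂/(3EI) = 6.9/EI.
Compatibility: M_C·(L₁+L₂)/(3EI) = θ_0, giving M_C = 249.2 kN·m (hogging).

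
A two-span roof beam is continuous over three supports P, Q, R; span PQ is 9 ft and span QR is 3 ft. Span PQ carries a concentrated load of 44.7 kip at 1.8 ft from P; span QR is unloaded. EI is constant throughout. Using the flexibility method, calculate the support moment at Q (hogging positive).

M_Q = 28.97 kip·ft

Insert a hinge at Q; M_Q is the redundant, and each span becomes simply supported.
Rotations at Q on the released spans (each span's end-slope, ×1/EI):
  span PQ: point load 44.7 at a = 1.8: Pab(L + a)/(6LEI) = 115.9/EI
  relative rotation θ_0 = (115.9 + 0)/EI = 115.9/EI
A unit hogging moment at Q produces rotation L₁/(3EI) + L₂/(3EI) = 4/EI.
Slope continuity at Q: θ_0 = M_Q·4/EI, so M_Q = 115.9/4 = 28.97 kip·ft (hogging).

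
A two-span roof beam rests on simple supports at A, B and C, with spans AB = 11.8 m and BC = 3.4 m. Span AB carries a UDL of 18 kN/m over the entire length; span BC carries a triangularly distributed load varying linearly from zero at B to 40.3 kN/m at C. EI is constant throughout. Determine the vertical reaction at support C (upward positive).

Insert a hinge at B; M_B is the redundant, and each span becomes simply supported.
Discontinuity in slope at B on the released structure — sum the simple-span end rotations:
  span AB: UDL 18: wL³/(24EI) = 1232/EI
  span BC: triangular load, peak 40.3: 7w₀L³/(360EI) = 30.8/EI
  relative rotation θ_0 = (1232 + 30.8)/EI = 1263/EI
A unit hogging moment at B produces rotation L₁/(3EI) + L₂/(3EI) = 5.067/EI.
Compatibility: M_B·(L₁+L₂)/(3EI) = θ_0, giving M_B = 249.3 kN·m (hogging).
Span BC, ΣM about C: R_B^{BC}·3.4 = 77.64 + 249.3, so R_B^{BC} = 96.16 kN and R_C = 68.51 − 96.16 = -27.65 kN.

R_C = -27.65 kN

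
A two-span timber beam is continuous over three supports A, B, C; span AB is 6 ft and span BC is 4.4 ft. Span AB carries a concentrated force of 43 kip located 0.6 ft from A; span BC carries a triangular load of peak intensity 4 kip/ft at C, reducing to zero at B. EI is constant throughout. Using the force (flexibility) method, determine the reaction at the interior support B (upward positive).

Release continuity at B by inserting a hinge; the redundant is the internal moment M_B. The primary structure is two simply-supported spans AB and BC.
Discontinuity in slope at B on the released structure — sum the simple-span end rotations:
  span AB: point load 43 at a = 0.6: Pab(L + a)/(6LEI) = 25.54/EI
  span BC: triangular load, peak 4: 7w₀L³/(360EI) = 6.625/EI
  relative rotation θ_0 = (25.54 + 6.625)/EI = 32.17/EI
A unit hogging moment at B produces rotation L₁/(3EI) + L₂/(3EI) = 3.467/EI.
Compatibility: M_B·(L₁+L₂)/(3EI) = θ_0, giving M_B = 9.279 kip·ft (hogging).
Span AB, ΣM about A with M_B applied at B: R_B^{AB}·6 = 25.8 + 9.279, so R_B^{AB} = 5.847 kip and R_A = 43 − 5.847 = 37.15 kip.
Span BC, ΣM about C: R_B^{BC}·4.4 = 12.91 + 9.279, so R_B^{BC} = 5.042 kip and R_C = 8.8 − 5.042 = 3.758 kip.
R_B = 5.847 + 5.042 = 10.89 kip.

R_B = 10.89 kip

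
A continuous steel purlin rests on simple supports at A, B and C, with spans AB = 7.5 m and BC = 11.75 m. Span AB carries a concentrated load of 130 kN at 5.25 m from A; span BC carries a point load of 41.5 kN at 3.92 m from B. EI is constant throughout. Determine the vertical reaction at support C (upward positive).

R_C = 3.382 kN

Take M_B as the redundant. Released structure: two simple spans AB and BC with a hinge at B.
Rotations at B on the released spans (each span's end-slope, ×1/EI):
  span AB: point load 130 at a = 5.25: Pab(L + a)/(6LEI) = 435.1/EI
  span BC: point load 41.5 at a = 3.92: Pab(L + b)/(6LEI) = 353.8/EI
  relative rotation θ_0 = (435.1 + 353.8)/EI = 788.9/EI
A unit hogging moment at B produces rotation L₁/(3EI) + L₂/(3EI) = 6.417/EI.
Compatibility: M_B·(L₁+L₂)/(3EI) = θ_0, giving M_B = 122.9 kN·m (hogging).
Span BC, ΣM about C: R_B^{BC}·11.75 = 324.9 + 122.9, so R_B^{BC} = 38.12 kN and R_C = 41.5 − 38.12 = 3.382 kN.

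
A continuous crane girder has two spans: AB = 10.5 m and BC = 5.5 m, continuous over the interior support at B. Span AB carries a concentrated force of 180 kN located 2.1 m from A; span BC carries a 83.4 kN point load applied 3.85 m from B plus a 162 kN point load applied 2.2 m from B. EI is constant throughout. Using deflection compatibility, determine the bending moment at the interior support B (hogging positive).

Release continuity at B by inserting a hinge; the redundant is the internal moment M_B. The primary structure is two simply-supported spans AB and BC.
Rotations at B on the released spans (each span's end-slope, ×1/EI):
  span AB: point load 180 at a = 2.1: Pab(L + a)/(6LEI) = 635/EI
  span BC: point load 83.4 at a = 3.85: Pab(L + b)/(6LEI) = 114.8/EI
  span BC: point load 162 at a = 2.2: Pab(L + b)/(6LEI) = 313.6/EI
  relative rotation θ_0 = (635 + 428.4)/EI = 1063/EI
A unit hogging moment at B produces rotation L₁/(3EI) + L₂/(3EI) = 5.333/EI.
Compatibility: M_B·(L₁+L₂)/(3EI) = θ_0, giving M_B = 199.4 kN·m (hogging).

M_B = 199.4 kN·m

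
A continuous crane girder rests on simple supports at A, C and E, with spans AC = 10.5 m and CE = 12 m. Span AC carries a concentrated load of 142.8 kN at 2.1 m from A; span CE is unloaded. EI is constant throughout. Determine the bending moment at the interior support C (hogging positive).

M_C = 67.17 kN·m

Insert a hinge at C; M_C is the redundant, and each span becomes simply supported.
End slopes at the hinge C, treating each span as simply supported:
  span AC: point load 142.8 at a = 2.1: Pab(L + a)/(6LEI) = 503.8/EI
  relative rotation θ_0 = (503.8 + 0)/EI = 503.8/EI
A unit hogging moment at C produces rotation L₁/(3EI) + L₂/(3EI) = 7.5/EI.
Compatibility: M_C·(L₁+L₂)/(3EI) = θ_0, giving M_C = 67.17 kN·m (hogging).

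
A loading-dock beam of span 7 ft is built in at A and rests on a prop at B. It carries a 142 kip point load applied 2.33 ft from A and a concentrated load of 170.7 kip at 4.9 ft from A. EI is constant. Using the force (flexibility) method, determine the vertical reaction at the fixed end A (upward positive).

R_A = 195.5 kip

Release the roller at B. Primary structure: cantilever fixed at A.
Primary-structure tip deflection at B by superposition:
  point load 142 at a = 2.33: Pa²(3L − a)/(6EI) = 2399/EI
  point load 170.7 at a = 4.9: Pa²(3L − a)/(6EI) = 10998/EI
  δ_0 = 13396/EI
Flexibility coefficient — unit upward force at B: δ_{BB} = L³/(3EI) = 114.3/EI.
Compatibility at B: δ_0 − R_B·δ_{BB} = 0, so R_B = 13396/114.3 = 117.2 kip.
Vertical equilibrium: R_A = ΣP − R_B = 312.7 − 117.2 = 195.5 kip.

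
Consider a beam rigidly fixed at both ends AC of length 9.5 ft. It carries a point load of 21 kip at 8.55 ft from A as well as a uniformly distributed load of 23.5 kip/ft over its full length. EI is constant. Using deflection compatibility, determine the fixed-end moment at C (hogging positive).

M_C = 192.9 kip·ft

Release both end moments; the primary structure is a simply-supported span AC with redundants M_A and M_C.
On the primary (simply-supported) span, the end slopes from the loading are:
  at A: point load 21 at a = 8.55: Pab(L + b)/(6LEI) = 31.27/EI
  at C: point load 21 at a = 8.55: Pab(L + a)/(6LEI) = 54.01/EI
  at A: UDL 23.5: wL³/(24EI) = 839.5/EI
  at C: UDL 23.5: wL³/(24EI) = 839.5/EI
  θ_A0 = 870.8/EI,  θ_C0 = 893.5/EI
Flexibility coefficients: a unit moment at one end gives L/(3EI) there and L/(6EI) at the far end, so f₁₁ = f₂₂ = 3.167/EI and f₁₂ = f₂₁ = 1.583/EI.
Compatibility — zero rotation at each built-in end:
  3.167 M_A + 1.583 M_C = 870.8
  1.583 M_A + 3.167 M_C = 893.5
Solving the pair gives M_A = 178.5 kip·ft and M_C = 192.9 kip·ft (hogging).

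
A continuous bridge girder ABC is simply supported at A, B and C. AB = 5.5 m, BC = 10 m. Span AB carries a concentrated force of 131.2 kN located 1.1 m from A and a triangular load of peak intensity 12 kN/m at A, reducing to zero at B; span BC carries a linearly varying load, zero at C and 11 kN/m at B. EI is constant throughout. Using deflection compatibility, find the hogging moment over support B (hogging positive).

Release continuity at B by inserting a hinge; the redundant is the internal moment M_B. The primary structure is two simply-supported spans AB and BC.
Rotations at B on the released spans (each span's end-slope, ×1/EI):
  span AB: point load 131.2 at a = 1.1: Pab(L + a)/(6LEI) = 127/EI
  span AB: triangular load, peak 12: 7w₀L³/(360EI) = 38.82/EI
  span BC: triangular load, peak 11: w₀L³/(45EI) = 244.4/EI
  relative rotation θ_0 = (165.8 + 244.4)/EI = 410.3/EI
A unit hogging moment at B produces rotation L₁/(3EI) + L₂/(3EI) = 5.167/EI.
Compatibility: M_B·(L₁+L₂)/(3EI) = θ_0, giving M_B = 79.41 kN·m (hogging).

M_B = 79.41 kN·m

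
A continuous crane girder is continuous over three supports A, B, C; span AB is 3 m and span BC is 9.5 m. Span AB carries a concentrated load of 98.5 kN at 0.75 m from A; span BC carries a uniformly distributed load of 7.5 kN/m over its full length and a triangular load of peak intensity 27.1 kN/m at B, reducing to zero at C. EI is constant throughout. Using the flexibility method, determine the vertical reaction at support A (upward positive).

R_A = 8.364 kN

Take M_B as the redundant. Released structure: two simple spans AB and BC with a hinge at B.
Rotations at B on the released spans (each span's end-slope, ×1/EI):
  span AB: point load 98.5 at a = 0.75: Pab(L + a)/(6LEI) = 34.63/EI
  span BC: UDL 7.5: wL³/(24EI) = 267.9/EI
  span BC: triangular load, peak 27.1: w₀L³/(45EI) = 516.3/EI
  relative rotation θ_0 = (34.63 + 784.3)/EI = 818.9/EI
A unit hogging moment at B produces rotation L₁/(3EI) + L₂/(3EI) = 4.167/EI.
Compatibility: M_B·(L₁+L₂)/(3EI) = θ_0, giving M_B = 196.5 kN·m (hogging).
Span AB, ΣM about A with M_B applied at B: R_B^{AB}·3 = 73.88 + 196.5, so R_B^{AB} = 90.14 kN and R_A = 98.5 − 90.14 = 8.364 kN.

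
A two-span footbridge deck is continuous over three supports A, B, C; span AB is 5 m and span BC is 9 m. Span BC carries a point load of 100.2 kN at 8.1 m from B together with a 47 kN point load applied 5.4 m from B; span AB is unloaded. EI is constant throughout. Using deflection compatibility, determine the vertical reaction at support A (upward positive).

Release continuity at B by inserting a hinge; the redundant is the internal moment M_B. The primary structure is two simply-supported spans AB and BC.
Rotations at B on the released spans (each span's end-slope, ×1/EI):
  span BC: point load 100.2 at a = 8.1: Pab(L + b)/(6LEI) = 133.9/EI
  span BC: point load 47 at a = 5.4: Pab(L + b)/(6LEI) = 213.2/EI
  relative rotation θ_0 = (0 + 347.1)/EI = 347.1/EI
A unit hogging moment at B produces rotation L₁/(3EI) + L₂/(3EI) = 4.667/EI.
Slope continuity at B: θ_0 = M_B·4.667/EI, so M_B = 347.1/4.667 = 74.38 kN·m (hogging).
Span AB, ΣM about A with M_B applied at B: R_B^{AB}·5 = 0 + 74.38, so R_B^{AB} = 14.88 kN and R_A = 0 − 14.88 = -14.88 kN.

R_A = -14.88 kN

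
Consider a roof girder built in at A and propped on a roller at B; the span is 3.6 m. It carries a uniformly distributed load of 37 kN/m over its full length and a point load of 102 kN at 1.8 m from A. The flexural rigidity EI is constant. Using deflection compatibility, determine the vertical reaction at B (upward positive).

Remove the prop at B; the released (primary) structure is a cantilever built in at A.
Primary-structure tip deflection at B by superposition:
  UDL 37: wL⁴/(8EI) = 776.8/EI
  point load 102 at a = 1.8: Pa²(3L − a)/(6EI) = 495.7/EI
  δ_0 = 1273/EI
Flexibility coefficient — unit upward force at B: δ_{BB} = L³/(3EI) = 15.55/EI.
The prop prevents deflection at B: R_B = δ_0/δ_{BB} = 1273/15.55 = 81.83 kN.

R_B = 81.83 kN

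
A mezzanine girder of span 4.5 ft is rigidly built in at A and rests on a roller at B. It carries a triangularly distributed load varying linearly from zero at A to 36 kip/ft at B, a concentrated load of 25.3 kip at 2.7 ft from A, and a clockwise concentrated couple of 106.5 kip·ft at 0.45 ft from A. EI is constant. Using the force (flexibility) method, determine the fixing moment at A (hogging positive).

Release the roller at B. Primary structure: cantilever fixed at A.
Free-end deflection of the primary structure under the applied loading (downward +):
  triangular load, peak 36 at the free end: 11w₀L⁴/(120EI) = 1353/EI
  point load 25.3 at a = 2.7: Pa²(3L − a)/(6EI) = 332/EI
  clockwise couple 106.5 at a = 0.45: M₀a(2L − a)/(2EI) = 204.9/EI
  δ_0 = 1890/EI
Flexibility coefficient — unit upward force at B: δ_{BB} = L³/(3EI) = 30.38/EI.
Compatibility at B: δ_0 − R_B·δ_{BB} = 0, so R_B = 1890/30.38 = 62.22 kip.
Moment equilibrium about A: M_A = Σ(load moments about A) − R_B·L = 417.8 − 62.22×4.5 = 137.8 kip·ft.

M_A = 137.8 kip·ft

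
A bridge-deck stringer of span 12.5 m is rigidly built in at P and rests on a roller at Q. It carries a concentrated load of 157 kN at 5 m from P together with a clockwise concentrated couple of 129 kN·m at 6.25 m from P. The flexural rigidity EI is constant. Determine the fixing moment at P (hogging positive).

Remove the prop at Q; the released (primary) structure is a cantilever built in at P.
Deflection at Q on the released cantilever, summing each load's contribution:
  point load 157 at a = 5: Pa²(3L − a)/(6EI) = 21260/EI
  clockwise couple 129 at a = 6.25: M₀a(2L − a)/(2EI) = 7559/EI
  δ_0 = 28819/EI
Tip deflection under a unit load at Q: L³/(3EI) = 651/EI.
The prop prevents deflection at Q: R_Q = δ_0/δ_{QQ} = 28819/651 = 44.27 kN.
Moment equilibrium about P: M_P = Σ(load moments about P) − R_Q·L = 914 − 44.27×12.5 = 360.7 kN·m.

M_P = 360.7 kN·m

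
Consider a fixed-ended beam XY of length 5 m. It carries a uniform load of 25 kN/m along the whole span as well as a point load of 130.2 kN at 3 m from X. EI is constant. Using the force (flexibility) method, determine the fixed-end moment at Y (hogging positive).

M_Y = 145.8 kN·m

Release both end moments; the primary structure is a simply-supported span XY with redundants M_X and M_Y.
Simple-span end rotations at X and Y under the given loads:
  at X: UDL 25: wL³/(24EI) = 130.2/EI
  at Y: UDL 25: wL³/(24EI) = 130.2/EI
  at X: point load 130.2 at a = 3: Pab(L + b)/(6LEI) = 182.3/EI
  at Y: point load 130.2 at a = 3: Pab(L + a)/(6LEI) = 208.3/EI
  θ_X0 = 312.5/EI,  θ_Y0 = 338.5/EI
Flexibility coefficients: a unit moment at one end gives L/(3EI) there and L/(6EI) at the far end, so f₁₁ = f₂₂ = 1.667/EI and f₁₂ = f₂₁ = 0.8333/EI.
Compatibility — zero rotation at each built-in end:
  1.667 M_X + 0.8333 M_Y = 312.5
  0.8333 M_X + 1.667 M_Y = 338.5
Solving the pair gives M_X = 114.6 kN·m and M_Y = 145.8 kN·m (hogging).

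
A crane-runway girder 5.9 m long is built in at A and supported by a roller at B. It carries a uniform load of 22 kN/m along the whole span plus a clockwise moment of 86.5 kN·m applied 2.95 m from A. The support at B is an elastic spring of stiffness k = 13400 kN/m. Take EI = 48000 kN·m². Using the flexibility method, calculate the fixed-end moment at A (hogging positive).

M_A = 104 kN·m

Choose R_B as the redundant. The primary structure is the cantilever fixed at A.
Primary-structure tip deflection at B by superposition:
  UDL 22: wL⁴/(8EI) = 3332/EI
  clockwise couple 86.5 at a = 2.95: M₀a(2L − a)/(2EI) = 1129/EI
  δ_0 = 4461/EI
Tip deflection under a unit load at B: L³/(3EI) = 68.46/EI.
With EI = 48000 kN·m²: δ_0 = 0.092946 m and δ_{BB} = 0.001426 m/kN.
Compatibility — the spring shortens by R_B/k under the reaction it provides: δ_0 − R_B·δ_{BB} = R_B/k. With 1/k = 0.000075 m/kN, R_B = δ_0 / (δ_{BB} + 1/k) = 0.092946 / (0.001426 + 0.000075) = 61.93 kN.
Moment equilibrium about A: M_A = Σ(load moments about A) − R_B·L = 469.4 − 61.93×5.9 = 104 kN·m.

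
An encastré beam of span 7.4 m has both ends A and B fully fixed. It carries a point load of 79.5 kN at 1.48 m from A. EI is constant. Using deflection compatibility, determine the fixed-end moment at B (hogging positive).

M_B = 18.83 kN·m

Release both end moments; the primary structure is a simply-supported span AB with redundants M_A and M_B.
On the primary (simply-supported) span, the end slopes from the loading are:
  at A: point load 79.5 at a = 1.48: Pab(L + b)/(6LEI) = 209/EI
  at B: point load 79.5 at a = 1.48: Pab(L + a)/(6LEI) = 139.3/EI
  θ_A0 = 209/EI,  θ_B0 = 139.3/EI
Flexibility coefficients: a unit moment at one end gives L/(3EI) there and L/(6EI) at the far end, so f₁₁ = f₂₂ = 2.467/EI and f₁₂ = f₂₁ = 1.233/EI.
Compatibility — zero rotation at each built-in end:
  2.467 M_A + 1.233 M_B = 209
  1.233 M_A + 2.467 M_B = 139.3
Solving the pair gives M_A = 75.3 kN·m and M_B = 18.83 kN·m (hogging).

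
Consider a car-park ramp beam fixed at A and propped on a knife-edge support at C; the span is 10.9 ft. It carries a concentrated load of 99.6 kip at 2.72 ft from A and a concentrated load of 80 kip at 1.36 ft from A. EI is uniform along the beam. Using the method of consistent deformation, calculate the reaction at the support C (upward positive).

Take the reaction at C as the redundant and release it; the primary structure is a cantilever fixed at A.
Deflection at C on the released cantilever, summing each load's contribution:
  point load 99.6 at a = 2.72: Pa²(3L − a)/(6EI) = 3682/EI
  point load 80 at a = 1.36: Pa²(3L − a)/(6EI) = 772.9/EI
  δ_0 = 4455/EI
Tip deflection under a unit load at C: L³/(3EI) = 431.7/EI.
The prop prevents deflection at C: R_C = δ_0/δ_{CC} = 4455/431.7 = 10.32 kip.

R_C = 10.32 kip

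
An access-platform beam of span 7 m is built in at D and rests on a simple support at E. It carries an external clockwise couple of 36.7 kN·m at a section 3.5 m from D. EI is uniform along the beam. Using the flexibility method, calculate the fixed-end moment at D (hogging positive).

Remove the prop at E; the released (primary) structure is a cantilever built in at D.
Deflection at E on the released cantilever, summing each load's contribution:
  clockwise couple 36.7 at a = 3.5: M₀a(2L − a)/(2EI) = 674.4/EI
Tip deflection under a unit load at E: L³/(3EI) = 114.3/EI.
The prop prevents deflection at E: R_E = δ_0/δ_{EE} = 674.4/114.3 = 5.898 kN.
Moment equilibrium about D: M_D = Σ(load moments about D) − R_E·L = 36.7 − 5.898×7 = -4.588 kN·m.

M_D = -4.588 kN·m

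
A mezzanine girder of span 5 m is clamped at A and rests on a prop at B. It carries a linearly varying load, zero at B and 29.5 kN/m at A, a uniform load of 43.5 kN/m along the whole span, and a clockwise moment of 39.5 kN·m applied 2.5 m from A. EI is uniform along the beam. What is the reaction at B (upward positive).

Take the reaction at B as the redundant and release it; the primary structure is a cantilever fixed at A.
Downward deflection at the released point B due to the loads:
  triangular load, peak 29.5 at the fixed end: w₀L⁴/(30EI) = 614.6/EI
  UDL 43.5: wL⁴/(8EI) = 3398/EI
  clockwise couple 39.5 at a = 2.5: M₀a(2L − a)/(2EI) = 370.3/EI
  δ_0 = 4383/EI
Tip deflection under a unit load at B: L³/(3EI) = 41.67/EI.
Compatibility at B: δ_0 − R_B·δ_{BB} = 0, so R_B = 4383/41.67 = 105.2 kN.

R_B = 105.2 kN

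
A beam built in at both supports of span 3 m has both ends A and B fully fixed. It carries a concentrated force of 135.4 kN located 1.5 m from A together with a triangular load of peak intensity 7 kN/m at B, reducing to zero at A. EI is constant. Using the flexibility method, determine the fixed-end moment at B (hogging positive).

M_B = 53.92 kN·m

Take the two fixed-end moments M_A, M_B as redundants; the released structure is the simple span AB.
Simple-span end rotations at A and B under the given loads:
  at A: point load 135.4 at a = 1.5: Pab(L + b)/(6LEI) = 76.16/EI
  at B: point load 135.4 at a = 1.5: Pab(L + a)/(6LEI) = 76.16/EI
  at A: triangular load, peak 7: 7w₀L³/(360EI) = 3.675/EI
  at B: triangular load, peak 7: w₀L³/(45EI) = 4.2/EI
  θ_A0 = 79.84/EI,  θ_B0 = 80.36/EI
Flexibility coefficients: a unit moment at one end gives L/(3EI) there and L/(6EI) at the far end, so f₁₁ = f₂₂ = 1/EI and f₁₂ = f₂₁ = 0.5/EI.
Compatibility — zero rotation at each built-in end:
  1 M_A + 0.5 M_B = 79.84
  0.5 M_A + 1 M_B = 80.36
Solving the pair gives M_A = 52.88 kN·m and M_B = 53.92 kN·m (hogging).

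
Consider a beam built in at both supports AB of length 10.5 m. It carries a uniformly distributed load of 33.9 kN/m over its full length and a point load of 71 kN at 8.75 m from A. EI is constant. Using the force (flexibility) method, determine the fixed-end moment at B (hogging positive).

M_B = 397.7 kN·m

Release both end moments; the primary structure is a simply-supported span AB with redundants M_A and M_B.
Simple-span end rotations at A and B under the given loads:
  at A: UDL 33.9: wL³/(24EI) = 1635/EI
  at B: UDL 33.9: wL³/(24EI) = 1635/EI
  at A: point load 71 at a = 8.75: Pab(L + b)/(6LEI) = 211.4/EI
  at B: point load 71 at a = 8.75: Pab(L + a)/(6LEI) = 332.2/EI
  θ_A0 = 1847/EI,  θ_B0 = 1967/EI
Flexibility coefficients: a unit moment at one end gives L/(3EI) there and L/(6EI) at the far end, so f₁₁ = f₂₂ = 3.5/EI and f₁₂ = f₂₁ = 1.75/EI.
Compatibility — zero rotation at each built-in end:
  3.5 M_A + 1.75 M_B = 1847
  1.75 M_A + 3.5 M_B = 1967
Solving the pair gives M_A = 328.7 kN·m and M_B = 397.7 kN·m (hogging).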